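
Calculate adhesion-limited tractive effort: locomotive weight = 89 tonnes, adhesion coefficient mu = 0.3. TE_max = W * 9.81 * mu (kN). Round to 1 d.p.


TE_max = W * g * mu
TE_max = 89 * 9.81 * 0.3
TE_max = 873.09 * 0.3
TE_max = 261.9 kN

261.9


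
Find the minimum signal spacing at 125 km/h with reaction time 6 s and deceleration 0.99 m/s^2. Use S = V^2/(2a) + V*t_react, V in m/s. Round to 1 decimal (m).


V = 125 / 3.6 = 34.7222 m/s
Braking distance = 34.7222^2 / (2*0.99) = 608.9054 m
Sighting distance = 34.7222 * 6 = 208.3333 m
S = 608.9054 + 208.3333 = 817.2 m

817.2


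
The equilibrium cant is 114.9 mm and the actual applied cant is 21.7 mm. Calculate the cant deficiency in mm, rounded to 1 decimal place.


Cant deficiency = equilibrium cant - actual cant
CD = 114.9 - 21.7
CD = 93.2 mm

93.2


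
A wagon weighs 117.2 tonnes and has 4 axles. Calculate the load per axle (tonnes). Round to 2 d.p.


Load per axle = total weight / number of axles
Load = 117.2 / 4
Load = 29.30 tonnes

29.30


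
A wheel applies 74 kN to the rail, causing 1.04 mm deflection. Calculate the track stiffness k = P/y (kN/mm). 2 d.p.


Track stiffness k = P / y
k = 74 / 1.04
k = 71.15 kN/mm

71.15


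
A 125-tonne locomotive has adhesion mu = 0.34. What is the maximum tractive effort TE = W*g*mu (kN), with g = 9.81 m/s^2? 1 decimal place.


TE_max = W * g * mu
TE_max = 125 * 9.81 * 0.34
TE_max = 1226.25 * 0.34
TE_max = 416.9 kN

416.9


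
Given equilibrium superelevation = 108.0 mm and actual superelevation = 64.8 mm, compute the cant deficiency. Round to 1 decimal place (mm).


Cant deficiency = equilibrium cant - actual cant
CD = 108.0 - 64.8
CD = 43.2 mm

43.2


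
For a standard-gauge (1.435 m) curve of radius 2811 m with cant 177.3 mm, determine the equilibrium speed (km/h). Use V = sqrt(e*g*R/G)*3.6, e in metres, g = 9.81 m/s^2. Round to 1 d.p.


Convert cant: e = 177.3 mm = 0.1773 m
V_ms = sqrt(0.1773 * 9.81 * 2811 / 1.435)
V_ms = sqrt(3407.114176) = 58.3705 m/s
V = 58.3705 * 3.6 = 210.1 km/h

210.1


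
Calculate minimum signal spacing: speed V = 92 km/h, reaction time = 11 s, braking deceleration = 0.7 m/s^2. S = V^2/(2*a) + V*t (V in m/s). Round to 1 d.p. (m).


V = 92 / 3.6 = 25.5556 m/s
Braking distance = 25.5556^2 / (2*0.7) = 466.4903 m
Sighting distance = 25.5556 * 11 = 281.1111 m
S = 466.4903 + 281.1111 = 747.6 m

747.6


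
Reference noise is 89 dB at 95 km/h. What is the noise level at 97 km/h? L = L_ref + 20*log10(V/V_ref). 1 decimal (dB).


V/V_ref = 97 / 95 = 1.021053
log10(1.021053) = 0.009048
20 * 0.009048 = 0.181
L = 89 + 0.181 = 89.2 dB

89.2


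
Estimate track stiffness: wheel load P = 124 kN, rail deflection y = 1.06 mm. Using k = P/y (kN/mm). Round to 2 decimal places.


Track stiffness k = P / y
k = 124 / 1.06
k = 116.98 kN/mm

116.98


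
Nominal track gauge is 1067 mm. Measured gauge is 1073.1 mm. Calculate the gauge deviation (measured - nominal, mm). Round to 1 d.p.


Deviation = measured - nominal
Deviation = 1073.1 - 1067
Deviation = 6.1 mm

6.1


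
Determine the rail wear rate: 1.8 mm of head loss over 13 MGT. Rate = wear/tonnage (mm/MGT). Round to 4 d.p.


Wear rate = total wear / cumulative tonnage
Rate = 1.8 / 13
Rate = 0.1385 mm/MGT

0.1385


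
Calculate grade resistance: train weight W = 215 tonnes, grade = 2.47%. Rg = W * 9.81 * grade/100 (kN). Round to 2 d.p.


Rg = W * 9.81 * grade / 100
Rg = 215 * 9.81 * 2.47 / 100
Rg = 2109.15 * 0.0247
Rg = 52.10 kN

52.10


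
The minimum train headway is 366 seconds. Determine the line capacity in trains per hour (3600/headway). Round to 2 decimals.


Capacity = 3600 / headway
Capacity = 3600 / 366
Capacity = 9.84 trains/hour

9.84


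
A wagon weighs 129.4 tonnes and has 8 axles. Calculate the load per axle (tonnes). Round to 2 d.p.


Load per axle = total weight / number of axles
Load = 129.4 / 8
Load = 16.18 tonnes

16.18


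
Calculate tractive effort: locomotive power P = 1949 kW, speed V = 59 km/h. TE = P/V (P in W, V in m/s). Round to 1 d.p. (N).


Convert: P = 1949 kW = 1949000 W
V = 59 / 3.6 = 16.3889 m/s
TE = 1949000 / 16.3889
TE = 118922.0 N

118922.0


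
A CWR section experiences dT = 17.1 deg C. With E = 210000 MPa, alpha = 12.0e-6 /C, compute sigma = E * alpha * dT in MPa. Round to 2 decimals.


sigma = E * alpha * dT
sigma = 210000 * 12.0e-6 * 17.1
sigma = 2.52 * 17.1
sigma = 43.09 MPa

43.09


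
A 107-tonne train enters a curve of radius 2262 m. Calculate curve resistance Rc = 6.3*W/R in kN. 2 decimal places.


Rc = 6.3 * W / R
Rc = 6.3 * 107 / 2262
Rc = 674.1 / 2262
Rc = 0.30 kN

0.30


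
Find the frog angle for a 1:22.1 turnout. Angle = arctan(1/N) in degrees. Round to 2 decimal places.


1/N = 1/22.1 = 0.045249
angle = arctan(0.045249) = 0.045218 rad
angle = 0.045218 * 180/pi = 2.59 degrees

2.59


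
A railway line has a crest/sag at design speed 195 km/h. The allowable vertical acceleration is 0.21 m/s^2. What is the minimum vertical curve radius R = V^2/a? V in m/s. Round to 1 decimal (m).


Convert speed: V = 195 / 3.6 = 54.1667 m/s
V^2 = 2934.0278 m^2/s^2
R_v = 2934.0278 / 0.21
R_v = 13971.6 m

13971.6


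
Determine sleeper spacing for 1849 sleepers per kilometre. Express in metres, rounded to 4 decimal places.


Spacing = 1000 m / number of sleepers
Spacing = 1000 / 1849
Spacing = 0.5408 m

0.5408


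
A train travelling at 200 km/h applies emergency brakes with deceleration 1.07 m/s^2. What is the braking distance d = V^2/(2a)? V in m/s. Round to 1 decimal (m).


Convert speed: V = 200 / 3.6 = 55.5556 m/s
V^2 = 3086.4198
d = 3086.4198 / (2 * 1.07)
d = 3086.4198 / 2.14
d = 1442.3 m

1442.3


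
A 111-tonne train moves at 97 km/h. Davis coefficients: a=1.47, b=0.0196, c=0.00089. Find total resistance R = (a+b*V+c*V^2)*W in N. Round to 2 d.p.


b*V = 0.0196 * 97 = 1.9012
c*V^2 = 0.00089 * 9409 = 8.37401
R_per_t = 1.47 + 1.9012 + 8.37401 = 11.74521 N/t
R_total = 11.74521 * 111 = 1303.72 N

1303.72


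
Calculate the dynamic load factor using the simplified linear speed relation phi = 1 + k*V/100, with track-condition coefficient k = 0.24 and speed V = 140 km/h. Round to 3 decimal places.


phi = 1 + k * V / 100
phi = 1 + 0.24 * 140 / 100
phi = 1 + 0.336
phi = 1.336

1.336


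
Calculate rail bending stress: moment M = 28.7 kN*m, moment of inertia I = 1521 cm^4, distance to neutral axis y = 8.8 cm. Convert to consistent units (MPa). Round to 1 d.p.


Convert units:
M = 28.7 kN*m = 28700000 N*mm
y = 8.8 cm = 88 mm
I = 1521 cm^4 = 15210000 mm^4
sigma = 28700000 * 88 / 15210000
sigma = 166.0 MPa

166.0


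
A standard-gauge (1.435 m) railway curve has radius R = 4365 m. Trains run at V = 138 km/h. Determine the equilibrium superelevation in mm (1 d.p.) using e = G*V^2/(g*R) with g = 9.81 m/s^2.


Convert speed: V = 138 / 3.6 = 38.3333 m/s
Apply formula: e = 1.435 * 38.3333^2 / (9.81 * 4365)
e = 1.435 * 1469.4444 / 42820.65
e = 0.049244 m = 49.2 mm

49.2


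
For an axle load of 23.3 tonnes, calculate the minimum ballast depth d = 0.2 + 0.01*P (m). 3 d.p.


d = 0.2 + 0.01 * 23.3
d = 0.2 + 0.233
d = 0.433 m

0.433


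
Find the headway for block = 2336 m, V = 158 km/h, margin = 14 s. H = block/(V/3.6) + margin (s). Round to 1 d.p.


V = 158 / 3.6 = 43.8889 m/s
Block traversal time = 2336 / 43.8889 = 53.2253 s
Headway = 53.2253 + 14
Headway = 67.2 s

67.2


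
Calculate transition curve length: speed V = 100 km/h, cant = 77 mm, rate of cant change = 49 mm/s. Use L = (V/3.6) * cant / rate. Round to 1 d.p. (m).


Convert speed: V = 100 / 3.6 = 27.7778 m/s
L = 27.7778 * 77 / 49
L = 2138.8889 / 49
L = 43.7 m

43.7


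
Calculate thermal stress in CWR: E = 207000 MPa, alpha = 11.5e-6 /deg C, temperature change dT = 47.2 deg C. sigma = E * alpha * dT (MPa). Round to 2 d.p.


sigma = E * alpha * dT
sigma = 207000 * 11.5e-6 * 47.2
sigma = 2.3805 * 47.2
sigma = 112.36 MPa

112.36


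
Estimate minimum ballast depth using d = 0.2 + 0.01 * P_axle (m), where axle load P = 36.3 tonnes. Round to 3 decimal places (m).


d = 0.2 + 0.01 * 36.3
d = 0.2 + 0.363
d = 0.563 m

0.563


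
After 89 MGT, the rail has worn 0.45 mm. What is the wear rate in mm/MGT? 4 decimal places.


Wear rate = total wear / cumulative tonnage
Rate = 0.45 / 89
Rate = 0.0051 mm/MGT

0.0051


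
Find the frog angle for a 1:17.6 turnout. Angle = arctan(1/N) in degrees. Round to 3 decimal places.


1/N = 1/17.6 = 0.056818
angle = arctan(0.056818) = 0.056757 rad
angle = 0.056757 * 180/pi = 3.252 degrees

3.252


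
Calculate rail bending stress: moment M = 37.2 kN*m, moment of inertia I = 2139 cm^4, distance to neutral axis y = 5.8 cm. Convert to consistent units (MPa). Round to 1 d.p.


Convert units:
M = 37.2 kN*m = 37200000 N*mm
y = 5.8 cm = 58 mm
I = 2139 cm^4 = 21390000 mm^4
sigma = 37200000 * 58 / 21390000
sigma = 100.9 MPa

100.9


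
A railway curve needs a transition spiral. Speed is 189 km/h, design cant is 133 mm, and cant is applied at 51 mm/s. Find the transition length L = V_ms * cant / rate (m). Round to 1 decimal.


Convert speed: V = 189 / 3.6 = 52.5 m/s
L = 52.5 * 133 / 51
L = 6982.5 / 51
L = 136.9 m

136.9


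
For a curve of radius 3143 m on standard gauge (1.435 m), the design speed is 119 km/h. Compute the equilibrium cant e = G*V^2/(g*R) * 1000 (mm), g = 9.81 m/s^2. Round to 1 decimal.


Convert speed: V = 119 / 3.6 = 33.0556 m/s
Apply formula: e = 1.435 * 33.0556^2 / (9.81 * 3143)
e = 1.435 * 1092.6698 / 30832.83
e = 0.050854 m = 50.9 mm

50.9


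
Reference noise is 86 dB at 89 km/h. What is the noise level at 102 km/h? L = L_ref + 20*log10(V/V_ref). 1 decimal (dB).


V/V_ref = 102 / 89 = 1.146067
log10(1.146067) = 0.05921
20 * 0.05921 = 1.1842
L = 86 + 1.1842 = 87.2 dB

87.2


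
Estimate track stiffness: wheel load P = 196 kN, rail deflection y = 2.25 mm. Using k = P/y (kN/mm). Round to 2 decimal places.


Track stiffness k = P / y
k = 196 / 2.25
k = 87.11 kN/mm

87.11


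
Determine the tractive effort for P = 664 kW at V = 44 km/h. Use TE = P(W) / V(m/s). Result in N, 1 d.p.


Convert: P = 664 kW = 664000 W
V = 44 / 3.6 = 12.2222 m/s
TE = 664000 / 12.2222
TE = 54327.3 N

54327.3


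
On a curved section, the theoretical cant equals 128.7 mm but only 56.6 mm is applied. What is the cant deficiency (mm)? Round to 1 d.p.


Cant deficiency = equilibrium cant - actual cant
CD = 128.7 - 56.6
CD = 72.1 mm

72.1


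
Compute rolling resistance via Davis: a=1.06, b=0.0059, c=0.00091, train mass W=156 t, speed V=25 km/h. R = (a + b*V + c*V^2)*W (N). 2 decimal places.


b*V = 0.0059 * 25 = 0.1475
c*V^2 = 0.00091 * 625 = 0.56875
R_per_t = 1.06 + 0.1475 + 0.56875 = 1.77625 N/t
R_total = 1.77625 * 156 = 277.10 N

277.10


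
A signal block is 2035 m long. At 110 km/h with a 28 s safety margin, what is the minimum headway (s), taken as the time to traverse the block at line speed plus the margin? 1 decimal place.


V = 110 / 3.6 = 30.5556 m/s
Block traversal time = 2035 / 30.5556 = 66.6 s
Headway = 66.6 + 28
Headway = 94.6 s

94.6


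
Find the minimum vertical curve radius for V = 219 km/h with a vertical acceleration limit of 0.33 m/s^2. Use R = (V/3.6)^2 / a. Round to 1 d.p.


Convert speed: V = 219 / 3.6 = 60.8333 m/s
V^2 = 3700.6944 m^2/s^2
R_v = 3700.6944 / 0.33
R_v = 11214.2 m

11214.2


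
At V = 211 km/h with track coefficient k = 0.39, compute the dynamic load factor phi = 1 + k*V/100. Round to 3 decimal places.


phi = 1 + k * V / 100
phi = 1 + 0.39 * 211 / 100
phi = 1 + 0.8229
phi = 1.823

1.823


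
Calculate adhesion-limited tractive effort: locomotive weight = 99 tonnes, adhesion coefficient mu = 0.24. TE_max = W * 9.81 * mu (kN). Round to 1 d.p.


TE_max = W * g * mu
TE_max = 99 * 9.81 * 0.24
TE_max = 971.19 * 0.24
TE_max = 233.1 kN

233.1


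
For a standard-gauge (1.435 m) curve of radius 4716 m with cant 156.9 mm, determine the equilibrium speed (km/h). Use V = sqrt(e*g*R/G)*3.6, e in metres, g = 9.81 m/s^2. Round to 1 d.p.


Convert cant: e = 156.9 mm = 0.1569 m
V_ms = sqrt(0.1569 * 9.81 * 4716 / 1.435)
V_ms = sqrt(5058.407891) = 71.1225 m/s
V = 71.1225 * 3.6 = 256.0 km/h

256.0


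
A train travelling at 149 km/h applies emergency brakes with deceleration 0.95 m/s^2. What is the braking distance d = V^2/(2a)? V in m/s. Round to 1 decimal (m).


Convert speed: V = 149 / 3.6 = 41.3889 m/s
V^2 = 1713.0401
d = 1713.0401 / (2 * 0.95)
d = 1713.0401 / 1.9
d = 901.6 m

901.6


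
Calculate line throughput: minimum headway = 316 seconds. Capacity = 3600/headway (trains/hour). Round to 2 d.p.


Capacity = 3600 / headway
Capacity = 3600 / 316
Capacity = 11.39 trains/hour

11.39


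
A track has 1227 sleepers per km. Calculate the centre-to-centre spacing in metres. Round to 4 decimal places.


Spacing = 1000 m / number of sleepers
Spacing = 1000 / 1227
Spacing = 0.8150 m

0.8150


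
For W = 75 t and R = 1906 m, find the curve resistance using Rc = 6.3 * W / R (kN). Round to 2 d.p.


Rc = 6.3 * W / R
Rc = 6.3 * 75 / 1906
Rc = 472.5 / 1906
Rc = 0.25 kN

0.25


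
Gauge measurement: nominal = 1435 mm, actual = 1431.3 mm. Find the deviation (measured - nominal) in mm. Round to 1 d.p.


Deviation = measured - nominal
Deviation = 1431.3 - 1435
Deviation = -3.7 mm

-3.7


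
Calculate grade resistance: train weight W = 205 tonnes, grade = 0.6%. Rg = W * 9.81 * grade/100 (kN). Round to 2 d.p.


Rg = W * 9.81 * grade / 100
Rg = 205 * 9.81 * 0.6 / 100
Rg = 2011.05 * 0.006
Rg = 12.07 kN

12.07


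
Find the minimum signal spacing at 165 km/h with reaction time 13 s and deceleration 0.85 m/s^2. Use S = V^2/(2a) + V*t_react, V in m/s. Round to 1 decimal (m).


V = 165 / 3.6 = 45.8333 m/s
Braking distance = 45.8333^2 / (2*0.85) = 1235.7026 m
Sighting distance = 45.8333 * 13 = 595.8333 m
S = 1235.7026 + 595.8333 = 1831.5 m

1831.5


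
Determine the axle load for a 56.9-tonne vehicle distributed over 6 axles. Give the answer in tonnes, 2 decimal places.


Load per axle = total weight / number of axles
Load = 56.9 / 6
Load = 9.48 tonnes

9.48


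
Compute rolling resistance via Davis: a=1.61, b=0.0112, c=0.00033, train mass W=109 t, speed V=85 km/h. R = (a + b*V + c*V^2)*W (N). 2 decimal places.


b*V = 0.0112 * 85 = 0.952
c*V^2 = 0.00033 * 7225 = 2.38425
R_per_t = 1.61 + 0.952 + 2.38425 = 4.94625 N/t
R_total = 4.94625 * 109 = 539.14 N

539.14


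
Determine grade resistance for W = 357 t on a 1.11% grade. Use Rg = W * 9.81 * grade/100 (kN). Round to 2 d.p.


Rg = W * 9.81 * grade / 100
Rg = 357 * 9.81 * 1.11 / 100
Rg = 3502.17 * 0.0111
Rg = 38.87 kN

38.87


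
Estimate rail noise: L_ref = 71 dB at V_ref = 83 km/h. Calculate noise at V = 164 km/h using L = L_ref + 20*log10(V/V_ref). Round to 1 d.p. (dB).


V/V_ref = 164 / 83 = 1.975904
log10(1.975904) = 0.295766
20 * 0.295766 = 5.9153
L = 71 + 5.9153 = 76.9 dB

76.9


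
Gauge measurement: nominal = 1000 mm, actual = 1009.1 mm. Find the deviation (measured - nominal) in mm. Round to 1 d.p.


Deviation = measured - nominal
Deviation = 1009.1 - 1000
Deviation = 9.1 mm

9.1


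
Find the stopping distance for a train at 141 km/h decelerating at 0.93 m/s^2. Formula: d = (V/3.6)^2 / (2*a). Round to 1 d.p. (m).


Convert speed: V = 141 / 3.6 = 39.1667 m/s
V^2 = 1534.0278
d = 1534.0278 / (2 * 0.93)
d = 1534.0278 / 1.86
d = 824.7 m

824.7


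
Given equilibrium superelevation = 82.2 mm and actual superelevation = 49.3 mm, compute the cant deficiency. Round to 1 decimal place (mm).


Cant deficiency = equilibrium cant - actual cant
CD = 82.2 - 49.3
CD = 32.9 mm

32.9


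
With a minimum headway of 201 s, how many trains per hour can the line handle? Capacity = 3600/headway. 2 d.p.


Capacity = 3600 / headway
Capacity = 3600 / 201
Capacity = 17.91 trains/hour

17.91


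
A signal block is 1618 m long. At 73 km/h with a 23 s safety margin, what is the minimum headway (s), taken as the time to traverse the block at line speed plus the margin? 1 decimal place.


V = 73 / 3.6 = 20.2778 m/s
Block traversal time = 1618 / 20.2778 = 79.7918 s
Headway = 79.7918 + 23
Headway = 102.8 s

102.8


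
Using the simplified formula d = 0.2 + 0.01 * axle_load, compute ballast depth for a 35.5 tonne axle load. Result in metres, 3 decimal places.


d = 0.2 + 0.01 * 35.5
d = 0.2 + 0.355
d = 0.555 m

0.555


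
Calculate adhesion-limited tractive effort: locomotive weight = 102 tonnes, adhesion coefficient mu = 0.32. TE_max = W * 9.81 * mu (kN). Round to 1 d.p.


TE_max = W * g * mu
TE_max = 102 * 9.81 * 0.32
TE_max = 1000.62 * 0.32
TE_max = 320.2 kN

320.2


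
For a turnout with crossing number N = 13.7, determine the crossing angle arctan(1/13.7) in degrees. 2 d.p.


1/N = 1/13.7 = 0.072993
angle = arctan(0.072993) = 0.072863 rad
angle = 0.072863 * 180/pi = 4.17 degrees

4.17


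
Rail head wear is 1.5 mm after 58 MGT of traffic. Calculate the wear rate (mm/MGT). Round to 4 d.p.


Wear rate = total wear / cumulative tonnage
Rate = 1.5 / 58
Rate = 0.0259 mm/MGT

0.0259


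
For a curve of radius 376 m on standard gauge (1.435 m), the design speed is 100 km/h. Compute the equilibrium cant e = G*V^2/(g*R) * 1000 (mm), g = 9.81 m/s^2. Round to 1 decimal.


Convert speed: V = 100 / 3.6 = 27.7778 m/s
Apply formula: e = 1.435 * 27.7778^2 / (9.81 * 376)
e = 1.435 * 771.6049 / 3688.56
e = 0.300186 m = 300.2 mm

300.2


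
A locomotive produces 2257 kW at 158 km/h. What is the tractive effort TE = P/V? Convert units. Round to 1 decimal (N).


Convert: P = 2257 kW = 2257000 W
V = 158 / 3.6 = 43.8889 m/s
TE = 2257000 / 43.8889
TE = 51425.3 N

51425.3


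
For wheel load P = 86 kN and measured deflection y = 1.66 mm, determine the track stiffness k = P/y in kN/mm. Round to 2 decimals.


Track stiffness k = P / y
k = 86 / 1.66
k = 51.81 kN/mm

51.81


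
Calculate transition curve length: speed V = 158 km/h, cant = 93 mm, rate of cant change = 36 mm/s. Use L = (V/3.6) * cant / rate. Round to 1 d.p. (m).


Convert speed: V = 158 / 3.6 = 43.8889 m/s
L = 43.8889 * 93 / 36
L = 4081.6667 / 36
L = 113.4 m

113.4


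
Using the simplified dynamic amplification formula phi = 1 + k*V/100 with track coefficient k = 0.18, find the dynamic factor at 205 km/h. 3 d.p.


phi = 1 + k * V / 100
phi = 1 + 0.18 * 205 / 100
phi = 1 + 0.369
phi = 1.369

1.369


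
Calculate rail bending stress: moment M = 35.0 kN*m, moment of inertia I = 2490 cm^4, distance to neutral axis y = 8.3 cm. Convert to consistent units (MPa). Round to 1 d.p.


Convert units:
M = 35.0 kN*m = 35000000 N*mm
y = 8.3 cm = 83 mm
I = 2490 cm^4 = 24900000 mm^4
sigma = 35000000 * 83 / 24900000
sigma = 116.7 MPa

116.7


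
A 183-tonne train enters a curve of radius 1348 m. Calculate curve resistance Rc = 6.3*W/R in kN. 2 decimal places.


Rc = 6.3 * W / R
Rc = 6.3 * 183 / 1348
Rc = 1152.9 / 1348
Rc = 0.86 kN

0.86


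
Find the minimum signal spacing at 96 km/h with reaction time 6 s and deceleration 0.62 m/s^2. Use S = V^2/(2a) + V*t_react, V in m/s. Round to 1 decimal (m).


V = 96 / 3.6 = 26.6667 m/s
Braking distance = 26.6667^2 / (2*0.62) = 573.4767 m
Sighting distance = 26.6667 * 6 = 160.0 m
S = 573.4767 + 160.0 = 733.5 m

733.5


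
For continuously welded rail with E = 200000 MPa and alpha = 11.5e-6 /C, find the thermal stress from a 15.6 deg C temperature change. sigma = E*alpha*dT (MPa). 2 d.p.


sigma = E * alpha * dT
sigma = 200000 * 11.5e-6 * 15.6
sigma = 2.3 * 15.6
sigma = 35.88 MPa

35.88


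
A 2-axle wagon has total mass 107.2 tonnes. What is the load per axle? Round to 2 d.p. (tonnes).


Load per axle = total weight / number of axles
Load = 107.2 / 2
Load = 53.60 tonnes

53.60


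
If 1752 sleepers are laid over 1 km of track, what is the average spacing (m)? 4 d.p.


Spacing = 1000 m / number of sleepers
Spacing = 1000 / 1752
Spacing = 0.5708 m

0.5708


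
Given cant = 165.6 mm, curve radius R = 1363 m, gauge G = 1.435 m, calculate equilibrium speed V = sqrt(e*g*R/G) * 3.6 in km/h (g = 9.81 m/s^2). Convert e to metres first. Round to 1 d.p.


Convert cant: e = 165.6 mm = 0.1656 m
V_ms = sqrt(0.1656 * 9.81 * 1363 / 1.435)
V_ms = sqrt(1543.02618) = 39.2814 m/s
V = 39.2814 * 3.6 = 141.4 km/h

141.4


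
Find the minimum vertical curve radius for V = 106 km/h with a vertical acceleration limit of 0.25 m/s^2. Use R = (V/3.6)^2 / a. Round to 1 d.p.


Convert speed: V = 106 / 3.6 = 29.4444 m/s
V^2 = 866.9753 m^2/s^2
R_v = 866.9753 / 0.25
R_v = 3467.9 m

3467.9


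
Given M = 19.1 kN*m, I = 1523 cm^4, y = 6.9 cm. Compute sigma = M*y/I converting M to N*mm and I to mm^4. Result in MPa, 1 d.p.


Convert units:
M = 19.1 kN*m = 19100000 N*mm
y = 6.9 cm = 69 mm
I = 1523 cm^4 = 15230000 mm^4
sigma = 19100000 * 69 / 15230000
sigma = 86.5 MPa

86.5


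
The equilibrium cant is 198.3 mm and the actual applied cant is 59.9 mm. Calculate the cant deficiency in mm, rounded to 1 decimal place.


Cant deficiency = equilibrium cant - actual cant
CD = 198.3 - 59.9
CD = 138.4 mm

138.4


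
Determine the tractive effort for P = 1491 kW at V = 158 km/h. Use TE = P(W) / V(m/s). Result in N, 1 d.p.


Convert: P = 1491 kW = 1491000 W
V = 158 / 3.6 = 43.8889 m/s
TE = 1491000 / 43.8889
TE = 33972.2 N

33972.2


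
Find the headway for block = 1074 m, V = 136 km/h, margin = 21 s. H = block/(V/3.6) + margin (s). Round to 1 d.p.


V = 136 / 3.6 = 37.7778 m/s
Block traversal time = 1074 / 37.7778 = 28.4294 s
Headway = 28.4294 + 21
Headway = 49.4 s

49.4


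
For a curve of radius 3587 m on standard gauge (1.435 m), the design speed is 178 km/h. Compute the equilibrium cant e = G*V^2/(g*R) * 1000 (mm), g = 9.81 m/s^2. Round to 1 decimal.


Convert speed: V = 178 / 3.6 = 49.4444 m/s
Apply formula: e = 1.435 * 49.4444^2 / (9.81 * 3587)
e = 1.435 * 2444.7531 / 35188.47
e = 0.099698 m = 99.7 mm

99.7


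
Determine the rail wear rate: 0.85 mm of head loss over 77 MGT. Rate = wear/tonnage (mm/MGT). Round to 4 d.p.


Wear rate = total wear / cumulative tonnage
Rate = 0.85 / 77
Rate = 0.0110 mm/MGT

0.0110


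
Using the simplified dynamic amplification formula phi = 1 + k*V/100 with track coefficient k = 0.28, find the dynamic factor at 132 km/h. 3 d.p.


phi = 1 + k * V / 100
phi = 1 + 0.28 * 132 / 100
phi = 1 + 0.3696
phi = 1.370

1.370


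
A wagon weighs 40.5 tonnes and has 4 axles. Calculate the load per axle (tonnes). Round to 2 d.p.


Load per axle = total weight / number of axles
Load = 40.5 / 4
Load = 10.13 tonnes

10.13


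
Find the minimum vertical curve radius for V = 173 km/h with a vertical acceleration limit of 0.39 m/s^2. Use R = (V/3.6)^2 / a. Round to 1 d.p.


Convert speed: V = 173 / 3.6 = 48.0556 m/s
V^2 = 2309.3364 m^2/s^2
R_v = 2309.3364 / 0.39
R_v = 5921.4 m

5921.4


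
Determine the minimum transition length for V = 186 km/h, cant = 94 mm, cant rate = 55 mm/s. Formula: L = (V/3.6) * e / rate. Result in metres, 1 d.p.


Convert speed: V = 186 / 3.6 = 51.6667 m/s
L = 51.6667 * 94 / 55
L = 4856.6667 / 55
L = 88.3 m

88.3


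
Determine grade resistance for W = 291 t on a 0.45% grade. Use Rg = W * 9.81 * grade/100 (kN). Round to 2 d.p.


Rg = W * 9.81 * grade / 100
Rg = 291 * 9.81 * 0.45 / 100
Rg = 2854.71 * 0.0045
Rg = 12.85 kN

12.85


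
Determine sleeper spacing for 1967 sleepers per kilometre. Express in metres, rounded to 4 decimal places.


Spacing = 1000 m / number of sleepers
Spacing = 1000 / 1967
Spacing = 0.5084 m

0.5084


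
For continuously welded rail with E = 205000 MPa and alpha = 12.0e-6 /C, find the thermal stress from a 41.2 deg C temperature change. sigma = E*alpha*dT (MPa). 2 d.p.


sigma = E * alpha * dT
sigma = 205000 * 12.0e-6 * 41.2
sigma = 2.46 * 41.2
sigma = 101.35 MPa

101.35


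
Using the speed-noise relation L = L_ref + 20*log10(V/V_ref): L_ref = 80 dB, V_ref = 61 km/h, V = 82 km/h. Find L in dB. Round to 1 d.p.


V/V_ref = 82 / 61 = 1.344262
log10(1.344262) = 0.128484
20 * 0.128484 = 2.5697
L = 80 + 2.5697 = 82.6 dB

82.6


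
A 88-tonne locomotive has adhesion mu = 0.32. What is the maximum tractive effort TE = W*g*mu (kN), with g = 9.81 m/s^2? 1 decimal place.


TE_max = W * g * mu
TE_max = 88 * 9.81 * 0.32
TE_max = 863.28 * 0.32
TE_max = 276.2 kN

276.2


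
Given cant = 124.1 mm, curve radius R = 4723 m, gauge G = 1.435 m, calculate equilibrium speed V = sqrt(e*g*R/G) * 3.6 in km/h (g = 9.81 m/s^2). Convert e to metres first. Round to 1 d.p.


Convert cant: e = 124.1 mm = 0.1241 m
V_ms = sqrt(0.1241 * 9.81 * 4723 / 1.435)
V_ms = sqrt(4006.884587) = 63.3 m/s
V = 63.3 * 3.6 = 227.9 km/h

227.9


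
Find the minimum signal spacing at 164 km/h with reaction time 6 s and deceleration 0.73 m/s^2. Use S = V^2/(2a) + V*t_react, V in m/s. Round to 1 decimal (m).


V = 164 / 3.6 = 45.5556 m/s
Braking distance = 45.5556^2 / (2*0.73) = 1421.4443 m
Sighting distance = 45.5556 * 6 = 273.3333 m
S = 1421.4443 + 273.3333 = 1694.8 m

1694.8


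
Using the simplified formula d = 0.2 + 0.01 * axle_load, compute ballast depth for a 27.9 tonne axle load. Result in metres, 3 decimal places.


d = 0.2 + 0.01 * 27.9
d = 0.2 + 0.279
d = 0.479 m

0.479


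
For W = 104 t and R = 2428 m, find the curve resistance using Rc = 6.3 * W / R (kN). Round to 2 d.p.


Rc = 6.3 * W / R
Rc = 6.3 * 104 / 2428
Rc = 655.2 / 2428
Rc = 0.27 kN

0.27


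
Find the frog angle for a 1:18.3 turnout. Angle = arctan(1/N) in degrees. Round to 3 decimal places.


1/N = 1/18.3 = 0.054645
angle = arctan(0.054645) = 0.054591 rad
angle = 0.054591 * 180/pi = 3.128 degrees

3.128


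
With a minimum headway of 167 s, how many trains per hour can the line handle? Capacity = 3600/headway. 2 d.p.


Capacity = 3600 / headway
Capacity = 3600 / 167
Capacity = 21.56 trains/hour

21.56


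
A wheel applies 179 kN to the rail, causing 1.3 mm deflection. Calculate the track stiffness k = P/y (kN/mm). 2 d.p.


Track stiffness k = P / y
k = 179 / 1.3
k = 137.69 kN/mm

137.69


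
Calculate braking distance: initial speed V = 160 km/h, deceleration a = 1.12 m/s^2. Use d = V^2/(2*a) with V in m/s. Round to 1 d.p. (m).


Convert speed: V = 160 / 3.6 = 44.4444 m/s
V^2 = 1975.3086
d = 1975.3086 / (2 * 1.12)
d = 1975.3086 / 2.24
d = 881.8 m

881.8


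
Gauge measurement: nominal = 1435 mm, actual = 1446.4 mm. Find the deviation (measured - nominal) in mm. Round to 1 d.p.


Deviation = measured - nominal
Deviation = 1446.4 - 1435
Deviation = 11.4 mm

11.4


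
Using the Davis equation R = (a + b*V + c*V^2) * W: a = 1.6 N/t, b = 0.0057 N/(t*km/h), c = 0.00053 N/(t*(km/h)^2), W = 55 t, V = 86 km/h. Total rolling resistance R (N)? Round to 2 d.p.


b*V = 0.0057 * 86 = 0.4902
c*V^2 = 0.00053 * 7396 = 3.91988
R_per_t = 1.6 + 0.4902 + 3.91988 = 6.01008 N/t
R_total = 6.01008 * 55 = 330.55 N

330.55


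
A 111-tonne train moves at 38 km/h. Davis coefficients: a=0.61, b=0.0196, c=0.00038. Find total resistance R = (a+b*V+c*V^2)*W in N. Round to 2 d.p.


b*V = 0.0196 * 38 = 0.7448
c*V^2 = 0.00038 * 1444 = 0.54872
R_per_t = 0.61 + 0.7448 + 0.54872 = 1.90352 N/t
R_total = 1.90352 * 111 = 211.29 N

211.29


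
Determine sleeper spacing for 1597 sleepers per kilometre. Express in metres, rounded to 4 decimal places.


Spacing = 1000 m / number of sleepers
Spacing = 1000 / 1597
Spacing = 0.6262 m

0.6262


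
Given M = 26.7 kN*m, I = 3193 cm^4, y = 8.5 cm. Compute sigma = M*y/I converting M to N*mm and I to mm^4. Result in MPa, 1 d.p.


Convert units:
M = 26.7 kN*m = 26700000 N*mm
y = 8.5 cm = 85 mm
I = 3193 cm^4 = 31930000 mm^4
sigma = 26700000 * 85 / 31930000
sigma = 71.1 MPa

71.1


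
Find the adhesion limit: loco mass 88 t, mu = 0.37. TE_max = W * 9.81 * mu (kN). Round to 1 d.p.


TE_max = W * g * mu
TE_max = 88 * 9.81 * 0.37
TE_max = 863.28 * 0.37
TE_max = 319.4 kN

319.4


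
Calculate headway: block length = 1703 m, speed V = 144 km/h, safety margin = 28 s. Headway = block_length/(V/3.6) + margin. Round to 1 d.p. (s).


V = 144 / 3.6 = 40.0 m/s
Block traversal time = 1703 / 40.0 = 42.575 s
Headway = 42.575 + 28
Headway = 70.6 s

70.6


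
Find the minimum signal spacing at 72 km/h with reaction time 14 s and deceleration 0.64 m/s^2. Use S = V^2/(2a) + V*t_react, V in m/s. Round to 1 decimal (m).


V = 72 / 3.6 = 20.0 m/s
Braking distance = 20.0^2 / (2*0.64) = 312.5 m
Sighting distance = 20.0 * 14 = 280.0 m
S = 312.5 + 280.0 = 592.5 m

592.5


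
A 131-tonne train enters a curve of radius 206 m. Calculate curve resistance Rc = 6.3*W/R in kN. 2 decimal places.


Rc = 6.3 * W / R
Rc = 6.3 * 131 / 206
Rc = 825.3 / 206
Rc = 4.01 kN

4.01


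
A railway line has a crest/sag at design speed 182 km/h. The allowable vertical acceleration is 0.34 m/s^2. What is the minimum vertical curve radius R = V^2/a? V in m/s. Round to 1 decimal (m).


Convert speed: V = 182 / 3.6 = 50.5556 m/s
V^2 = 2555.8642 m^2/s^2
R_v = 2555.8642 / 0.34
R_v = 7517.2 m

7517.2


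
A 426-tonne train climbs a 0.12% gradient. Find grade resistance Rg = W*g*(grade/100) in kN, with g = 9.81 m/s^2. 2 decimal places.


Rg = W * 9.81 * grade / 100
Rg = 426 * 9.81 * 0.12 / 100
Rg = 4179.06 * 0.0012
Rg = 5.01 kN

5.01


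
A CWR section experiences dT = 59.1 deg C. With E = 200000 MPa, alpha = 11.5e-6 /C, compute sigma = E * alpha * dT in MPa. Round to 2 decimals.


sigma = E * alpha * dT
sigma = 200000 * 11.5e-6 * 59.1
sigma = 2.3 * 59.1
sigma = 135.93 MPa

135.93


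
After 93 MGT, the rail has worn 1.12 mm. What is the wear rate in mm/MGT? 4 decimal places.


Wear rate = total wear / cumulative tonnage
Rate = 1.12 / 93
Rate = 0.0120 mm/MGT

0.0120


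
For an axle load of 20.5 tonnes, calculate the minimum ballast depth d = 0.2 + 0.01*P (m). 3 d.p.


d = 0.2 + 0.01 * 20.5
d = 0.2 + 0.205
d = 0.405 m

0.405


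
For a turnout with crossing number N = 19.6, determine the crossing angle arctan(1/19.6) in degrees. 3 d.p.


1/N = 1/19.6 = 0.05102
angle = arctan(0.05102) = 0.050976 rad
angle = 0.050976 * 180/pi = 2.921 degrees

2.921


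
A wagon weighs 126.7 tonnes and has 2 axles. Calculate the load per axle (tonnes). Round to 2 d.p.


Load per axle = total weight / number of axles
Load = 126.7 / 2
Load = 63.35 tonnes

63.35


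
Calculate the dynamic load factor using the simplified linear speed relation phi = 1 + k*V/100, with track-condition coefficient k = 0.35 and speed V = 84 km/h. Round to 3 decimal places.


phi = 1 + k * V / 100
phi = 1 + 0.35 * 84 / 100
phi = 1 + 0.294
phi = 1.294

1.294


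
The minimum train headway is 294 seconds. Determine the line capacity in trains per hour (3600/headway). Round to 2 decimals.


Capacity = 3600 / headway
Capacity = 3600 / 294
Capacity = 12.24 trains/hour

12.24


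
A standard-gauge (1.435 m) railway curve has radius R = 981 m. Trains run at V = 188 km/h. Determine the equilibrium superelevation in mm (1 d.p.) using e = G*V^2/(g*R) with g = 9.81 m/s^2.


Convert speed: V = 188 / 3.6 = 52.2222 m/s
Apply formula: e = 1.435 * 52.2222^2 / (9.81 * 981)
e = 1.435 * 2727.1605 / 9623.61
e = 0.406654 m = 406.7 mm

406.7


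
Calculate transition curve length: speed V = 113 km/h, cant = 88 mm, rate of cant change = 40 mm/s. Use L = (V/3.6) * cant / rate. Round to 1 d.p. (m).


Convert speed: V = 113 / 3.6 = 31.3889 m/s
L = 31.3889 * 88 / 40
L = 2762.2222 / 40
L = 69.1 m

69.1


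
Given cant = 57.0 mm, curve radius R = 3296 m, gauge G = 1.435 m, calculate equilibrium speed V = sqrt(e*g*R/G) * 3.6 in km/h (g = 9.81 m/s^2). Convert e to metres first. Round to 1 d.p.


Convert cant: e = 57.0 mm = 0.0570 m
V_ms = sqrt(0.0570 * 9.81 * 3296 / 1.435)
V_ms = sqrt(1284.337505) = 35.8377 m/s
V = 35.8377 * 3.6 = 129.0 km/h

129.0


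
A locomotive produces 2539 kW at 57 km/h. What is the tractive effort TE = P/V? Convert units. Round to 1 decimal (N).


Convert: P = 2539 kW = 2539000 W
V = 57 / 3.6 = 15.8333 m/s
TE = 2539000 / 15.8333
TE = 160357.9 N

160357.9


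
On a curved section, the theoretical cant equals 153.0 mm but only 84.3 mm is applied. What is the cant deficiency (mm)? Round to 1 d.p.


Cant deficiency = equilibrium cant - actual cant
CD = 153.0 - 84.3
CD = 68.7 mm

68.7


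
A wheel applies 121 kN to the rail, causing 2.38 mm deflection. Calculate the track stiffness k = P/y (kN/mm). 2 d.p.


Track stiffness k = P / y
k = 121 / 2.38
k = 50.84 kN/mm

50.84


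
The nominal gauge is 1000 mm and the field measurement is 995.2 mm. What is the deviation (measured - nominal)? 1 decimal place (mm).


Deviation = measured - nominal
Deviation = 995.2 - 1000
Deviation = -4.8 mm

-4.8


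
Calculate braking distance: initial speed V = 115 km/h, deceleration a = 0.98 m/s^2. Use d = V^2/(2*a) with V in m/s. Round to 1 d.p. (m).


Convert speed: V = 115 / 3.6 = 31.9444 m/s
V^2 = 1020.4475
d = 1020.4475 / (2 * 0.98)
d = 1020.4475 / 1.96
d = 520.6 m

520.6


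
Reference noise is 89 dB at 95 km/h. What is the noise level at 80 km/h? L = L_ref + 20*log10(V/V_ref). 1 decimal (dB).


V/V_ref = 80 / 95 = 0.842105
log10(0.842105) = -0.074634
20 * -0.074634 = -1.4927
L = 89 + -1.4927 = 87.5 dB

87.5


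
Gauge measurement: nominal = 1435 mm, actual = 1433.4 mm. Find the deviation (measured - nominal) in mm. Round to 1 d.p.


Deviation = measured - nominal
Deviation = 1433.4 - 1435
Deviation = -1.6 mm

-1.6


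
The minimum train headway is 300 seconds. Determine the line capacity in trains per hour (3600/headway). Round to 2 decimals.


Capacity = 3600 / headway
Capacity = 3600 / 300
Capacity = 12.00 trains/hour

12.00


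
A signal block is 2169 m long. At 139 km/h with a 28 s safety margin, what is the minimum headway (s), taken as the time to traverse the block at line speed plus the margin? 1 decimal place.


V = 139 / 3.6 = 38.6111 m/s
Block traversal time = 2169 / 38.6111 = 56.1755 s
Headway = 56.1755 + 28
Headway = 84.2 s

84.2


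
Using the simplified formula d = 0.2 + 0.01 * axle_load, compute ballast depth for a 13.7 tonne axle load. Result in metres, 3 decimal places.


d = 0.2 + 0.01 * 13.7
d = 0.2 + 0.137
d = 0.337 m

0.337


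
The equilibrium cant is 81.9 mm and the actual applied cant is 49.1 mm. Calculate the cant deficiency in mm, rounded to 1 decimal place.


Cant deficiency = equilibrium cant - actual cant
CD = 81.9 - 49.1
CD = 32.8 mm

32.8


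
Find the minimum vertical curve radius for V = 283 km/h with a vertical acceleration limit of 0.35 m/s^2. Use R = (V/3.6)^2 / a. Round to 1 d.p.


Convert speed: V = 283 / 3.6 = 78.6111 m/s
V^2 = 6179.7068 m^2/s^2
R_v = 6179.7068 / 0.35
R_v = 17656.3 m

17656.3


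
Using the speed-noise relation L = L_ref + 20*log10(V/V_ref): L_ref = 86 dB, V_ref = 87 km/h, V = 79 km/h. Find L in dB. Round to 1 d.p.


V/V_ref = 79 / 87 = 0.908046
log10(0.908046) = -0.041892
20 * -0.041892 = -0.8378
L = 86 + -0.8378 = 85.2 dB

85.2


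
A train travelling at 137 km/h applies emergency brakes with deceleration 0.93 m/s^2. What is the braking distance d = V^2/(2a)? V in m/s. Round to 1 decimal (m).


Convert speed: V = 137 / 3.6 = 38.0556 m/s
V^2 = 1448.2253
d = 1448.2253 / (2 * 0.93)
d = 1448.2253 / 1.86
d = 778.6 m

778.6


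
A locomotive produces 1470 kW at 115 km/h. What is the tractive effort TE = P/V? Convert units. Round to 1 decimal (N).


Convert: P = 1470 kW = 1470000 W
V = 115 / 3.6 = 31.9444 m/s
TE = 1470000 / 31.9444
TE = 46017.4 N

46017.4


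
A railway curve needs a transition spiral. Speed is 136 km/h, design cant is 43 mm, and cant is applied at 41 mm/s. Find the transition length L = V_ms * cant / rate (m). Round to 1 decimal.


Convert speed: V = 136 / 3.6 = 37.7778 m/s
L = 37.7778 * 43 / 41
L = 1624.4444 / 41
L = 39.6 m

39.6


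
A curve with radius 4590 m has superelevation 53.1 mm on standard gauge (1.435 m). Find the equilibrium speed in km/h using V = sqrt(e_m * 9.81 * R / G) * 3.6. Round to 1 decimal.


Convert cant: e = 53.1 mm = 0.0531 m
V_ms = sqrt(0.0531 * 9.81 * 4590 / 1.435)
V_ms = sqrt(1666.189192) = 40.819 m/s
V = 40.819 * 3.6 = 146.9 km/h

146.9


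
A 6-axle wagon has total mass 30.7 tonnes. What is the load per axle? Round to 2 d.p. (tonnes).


Load per axle = total weight / number of axles
Load = 30.7 / 6
Load = 5.12 tonnes

5.12


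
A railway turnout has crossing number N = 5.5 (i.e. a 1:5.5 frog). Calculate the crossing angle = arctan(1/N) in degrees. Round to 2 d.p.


1/N = 1/5.5 = 0.181818
angle = arctan(0.181818) = 0.179853 rad
angle = 0.179853 * 180/pi = 10.30 degrees

10.30


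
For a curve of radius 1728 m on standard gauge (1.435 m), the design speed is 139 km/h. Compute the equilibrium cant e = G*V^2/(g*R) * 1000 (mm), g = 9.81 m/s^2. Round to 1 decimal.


Convert speed: V = 139 / 3.6 = 38.6111 m/s
Apply formula: e = 1.435 * 38.6111^2 / (9.81 * 1728)
e = 1.435 * 1490.8179 / 16951.68
e = 0.126201 m = 126.2 mm

126.2


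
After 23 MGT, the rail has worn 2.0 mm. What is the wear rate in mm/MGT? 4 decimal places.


Wear rate = total wear / cumulative tonnage
Rate = 2.0 / 23
Rate = 0.0870 mm/MGT

0.0870


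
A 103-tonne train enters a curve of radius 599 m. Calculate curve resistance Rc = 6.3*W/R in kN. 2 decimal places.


Rc = 6.3 * W / R
Rc = 6.3 * 103 / 599
Rc = 648.9 / 599
Rc = 1.08 kN

1.08


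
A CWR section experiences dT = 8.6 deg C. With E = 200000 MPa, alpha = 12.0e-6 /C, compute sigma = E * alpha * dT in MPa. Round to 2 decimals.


sigma = E * alpha * dT
sigma = 200000 * 12.0e-6 * 8.6
sigma = 2.4 * 8.6
sigma = 20.64 MPa

20.64


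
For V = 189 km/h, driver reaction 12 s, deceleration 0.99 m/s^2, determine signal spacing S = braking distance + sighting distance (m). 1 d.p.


V = 189 / 3.6 = 52.5 m/s
Braking distance = 52.5^2 / (2*0.99) = 1392.0455 m
Sighting distance = 52.5 * 12 = 630.0 m
S = 1392.0455 + 630.0 = 2022.0 m

2022.0


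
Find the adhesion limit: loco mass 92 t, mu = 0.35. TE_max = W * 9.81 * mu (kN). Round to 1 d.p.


TE_max = W * g * mu
TE_max = 92 * 9.81 * 0.35
TE_max = 902.52 * 0.35
TE_max = 315.9 kN

315.9


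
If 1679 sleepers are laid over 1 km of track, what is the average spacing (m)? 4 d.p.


Spacing = 1000 m / number of sleepers
Spacing = 1000 / 1679
Spacing = 0.5956 m

0.5956


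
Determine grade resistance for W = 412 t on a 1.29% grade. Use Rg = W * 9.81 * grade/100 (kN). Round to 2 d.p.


Rg = W * 9.81 * grade / 100
Rg = 412 * 9.81 * 1.29 / 100
Rg = 4041.72 * 0.0129
Rg = 52.14 kN

52.14


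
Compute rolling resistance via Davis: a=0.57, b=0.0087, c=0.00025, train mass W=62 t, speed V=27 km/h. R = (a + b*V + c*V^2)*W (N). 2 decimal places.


b*V = 0.0087 * 27 = 0.2349
c*V^2 = 0.00025 * 729 = 0.18225
R_per_t = 0.57 + 0.2349 + 0.18225 = 0.98715 N/t
R_total = 0.98715 * 62 = 61.20 N

61.20


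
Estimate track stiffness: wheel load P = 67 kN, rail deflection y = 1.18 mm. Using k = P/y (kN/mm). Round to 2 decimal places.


Track stiffness k = P / y
k = 67 / 1.18
k = 56.78 kN/mm

56.78


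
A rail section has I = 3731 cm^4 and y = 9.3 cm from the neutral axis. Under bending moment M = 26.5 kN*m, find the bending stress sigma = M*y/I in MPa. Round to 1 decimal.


Convert units:
M = 26.5 kN*m = 26500000 N*mm
y = 9.3 cm = 93 mm
I = 3731 cm^4 = 37310000 mm^4
sigma = 26500000 * 93 / 37310000
sigma = 66.1 MPa

66.1


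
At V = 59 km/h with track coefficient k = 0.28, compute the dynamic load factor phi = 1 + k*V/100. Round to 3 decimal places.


phi = 1 + k * V / 100
phi = 1 + 0.28 * 59 / 100
phi = 1 + 0.1652
phi = 1.165

1.165


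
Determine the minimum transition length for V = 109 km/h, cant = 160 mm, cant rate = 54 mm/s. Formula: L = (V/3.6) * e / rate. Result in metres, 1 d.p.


Convert speed: V = 109 / 3.6 = 30.2778 m/s
L = 30.2778 * 160 / 54
L = 4844.4444 / 54
L = 89.7 m

89.7
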